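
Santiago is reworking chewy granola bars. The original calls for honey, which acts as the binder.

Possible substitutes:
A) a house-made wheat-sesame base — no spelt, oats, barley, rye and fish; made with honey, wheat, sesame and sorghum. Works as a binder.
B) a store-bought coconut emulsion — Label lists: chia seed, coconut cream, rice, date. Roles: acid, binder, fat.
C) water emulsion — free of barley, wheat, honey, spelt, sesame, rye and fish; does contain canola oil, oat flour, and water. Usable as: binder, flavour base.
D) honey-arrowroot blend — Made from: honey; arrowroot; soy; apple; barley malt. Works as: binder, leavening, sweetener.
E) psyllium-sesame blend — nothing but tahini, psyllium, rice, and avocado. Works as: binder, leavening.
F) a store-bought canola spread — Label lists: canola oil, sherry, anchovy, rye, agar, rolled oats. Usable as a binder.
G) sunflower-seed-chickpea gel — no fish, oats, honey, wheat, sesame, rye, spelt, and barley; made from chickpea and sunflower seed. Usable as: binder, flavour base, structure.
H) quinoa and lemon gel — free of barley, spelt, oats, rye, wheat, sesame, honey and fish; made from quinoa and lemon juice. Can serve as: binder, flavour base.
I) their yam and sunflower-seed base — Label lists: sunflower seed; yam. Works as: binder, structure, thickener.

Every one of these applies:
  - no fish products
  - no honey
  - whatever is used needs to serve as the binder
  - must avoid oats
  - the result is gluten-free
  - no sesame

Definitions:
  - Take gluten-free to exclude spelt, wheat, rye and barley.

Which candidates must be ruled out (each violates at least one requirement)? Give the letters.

A, C, D, E, F

A: has wheat, so not gluten-free; has honey, so not honey-free (and 1 more) — out
B: coconut cream and rice etc. — none of it excluded — keep
C: has oat flour, so not oat-free — reject
D: has barley malt, so not gluten-free; has honey, so not honey-free — no
E: has tahini, so not sesame-free — reject
F: has rye, so not gluten-free; has rolled oats, so not oat-free (and 1 more) — no
G: gluten-free, no oats — valid
H: every rule checks out — valid
I: only yam and sunflower seed; none excluded — valid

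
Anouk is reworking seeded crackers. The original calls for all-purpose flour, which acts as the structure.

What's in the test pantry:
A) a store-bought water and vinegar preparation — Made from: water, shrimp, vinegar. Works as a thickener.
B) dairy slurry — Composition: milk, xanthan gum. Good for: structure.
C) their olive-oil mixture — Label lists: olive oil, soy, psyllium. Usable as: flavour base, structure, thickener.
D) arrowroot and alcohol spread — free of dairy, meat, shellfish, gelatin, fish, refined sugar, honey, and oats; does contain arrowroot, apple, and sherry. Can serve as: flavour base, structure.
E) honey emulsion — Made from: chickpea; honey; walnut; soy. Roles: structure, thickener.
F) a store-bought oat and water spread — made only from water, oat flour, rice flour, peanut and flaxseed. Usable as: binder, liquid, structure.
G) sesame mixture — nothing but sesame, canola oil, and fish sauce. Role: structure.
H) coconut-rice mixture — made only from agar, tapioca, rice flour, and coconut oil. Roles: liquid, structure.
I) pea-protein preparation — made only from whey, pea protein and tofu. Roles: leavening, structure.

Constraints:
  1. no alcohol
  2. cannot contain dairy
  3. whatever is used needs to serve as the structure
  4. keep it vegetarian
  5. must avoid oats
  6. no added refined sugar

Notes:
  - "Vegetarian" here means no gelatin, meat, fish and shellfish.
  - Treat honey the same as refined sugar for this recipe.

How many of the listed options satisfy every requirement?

2

A: not usable as a structure; has shrimp, so not vegetarian — no
B: has milk, so not dairy-free — out
C: no alcohol, no-added-sugar — keep
D: has sherry, so not alcohol-free — out
E: has honey, so not no-added-sugar — reject
F: has oat flour, so not oat-free — no
G: has fish sauce, so not vegetarian — no
H: no dairy, no-added-sugar — OK
I: has whey, so not dairy-free — no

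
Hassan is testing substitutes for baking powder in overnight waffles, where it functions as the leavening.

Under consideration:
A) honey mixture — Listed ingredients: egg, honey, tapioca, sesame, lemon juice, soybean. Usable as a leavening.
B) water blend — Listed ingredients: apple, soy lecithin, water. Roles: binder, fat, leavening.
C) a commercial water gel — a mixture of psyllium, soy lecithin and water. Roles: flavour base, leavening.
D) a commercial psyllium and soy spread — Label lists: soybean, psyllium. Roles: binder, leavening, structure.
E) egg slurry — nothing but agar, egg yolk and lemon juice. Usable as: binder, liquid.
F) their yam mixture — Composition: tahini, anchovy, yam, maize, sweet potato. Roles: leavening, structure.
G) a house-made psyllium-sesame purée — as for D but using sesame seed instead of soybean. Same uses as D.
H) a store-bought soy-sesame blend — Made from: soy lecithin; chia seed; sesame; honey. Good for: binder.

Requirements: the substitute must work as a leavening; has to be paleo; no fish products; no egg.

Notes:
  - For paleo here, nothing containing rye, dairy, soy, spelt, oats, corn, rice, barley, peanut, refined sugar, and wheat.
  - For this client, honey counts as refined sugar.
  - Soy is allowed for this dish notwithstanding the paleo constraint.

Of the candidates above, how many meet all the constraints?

4

A: has honey, so not paleo; has egg, so not egg-free — no
B: soy is permitted under the paleo carve-out; nothing else excluded — keep
C: soy is permitted under the paleo carve-out; nothing else excluded — keep
D: soy is permitted under the paleo carve-out; nothing else excluded — keep
E: not usable as a leavening; has egg yolk, so not egg-free — no
F: has maize, so not paleo; has anchovy, so not fish-free — reject
G: every rule checks out — keep
H: not usable as a leavening; has honey, so not paleo — reject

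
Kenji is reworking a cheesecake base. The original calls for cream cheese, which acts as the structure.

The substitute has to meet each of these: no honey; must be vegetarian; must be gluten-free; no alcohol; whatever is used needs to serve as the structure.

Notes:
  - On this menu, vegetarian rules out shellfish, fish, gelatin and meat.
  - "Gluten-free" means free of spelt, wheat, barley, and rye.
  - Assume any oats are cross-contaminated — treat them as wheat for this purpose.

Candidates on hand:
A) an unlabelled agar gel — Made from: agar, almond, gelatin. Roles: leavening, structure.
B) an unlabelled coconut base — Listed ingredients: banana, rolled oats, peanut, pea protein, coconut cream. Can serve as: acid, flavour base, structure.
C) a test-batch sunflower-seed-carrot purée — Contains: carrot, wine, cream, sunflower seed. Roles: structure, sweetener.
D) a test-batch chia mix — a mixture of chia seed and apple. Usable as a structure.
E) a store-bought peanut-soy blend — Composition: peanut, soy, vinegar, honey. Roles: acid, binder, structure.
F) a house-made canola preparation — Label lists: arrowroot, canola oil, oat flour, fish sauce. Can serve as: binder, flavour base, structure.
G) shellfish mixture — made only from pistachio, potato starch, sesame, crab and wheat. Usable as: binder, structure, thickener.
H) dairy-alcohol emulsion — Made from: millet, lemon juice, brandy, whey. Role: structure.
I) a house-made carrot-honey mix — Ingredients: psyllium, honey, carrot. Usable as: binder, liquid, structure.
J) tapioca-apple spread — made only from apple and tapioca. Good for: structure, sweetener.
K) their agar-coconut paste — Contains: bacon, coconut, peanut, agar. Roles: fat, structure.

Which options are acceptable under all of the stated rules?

D, J

A: has gelatin, so not vegetarian — reject
B: has rolled oats, so not gluten-free — out
C: has wine, so not alcohol-free — reject
D: works as a structure, no alcohol, gluten-free — OK
E: has honey, so not honey-free — no
F: has fish sauce, so not vegetarian; has oat flour, so not gluten-free — reject
G: has crab, so not vegetarian; has wheat, so not gluten-free — reject
H: has brandy, so not alcohol-free — out
I: has honey, so not honey-free — no
J: no honey, no alcohol — keep
K: has bacon, so not vegetarian — reject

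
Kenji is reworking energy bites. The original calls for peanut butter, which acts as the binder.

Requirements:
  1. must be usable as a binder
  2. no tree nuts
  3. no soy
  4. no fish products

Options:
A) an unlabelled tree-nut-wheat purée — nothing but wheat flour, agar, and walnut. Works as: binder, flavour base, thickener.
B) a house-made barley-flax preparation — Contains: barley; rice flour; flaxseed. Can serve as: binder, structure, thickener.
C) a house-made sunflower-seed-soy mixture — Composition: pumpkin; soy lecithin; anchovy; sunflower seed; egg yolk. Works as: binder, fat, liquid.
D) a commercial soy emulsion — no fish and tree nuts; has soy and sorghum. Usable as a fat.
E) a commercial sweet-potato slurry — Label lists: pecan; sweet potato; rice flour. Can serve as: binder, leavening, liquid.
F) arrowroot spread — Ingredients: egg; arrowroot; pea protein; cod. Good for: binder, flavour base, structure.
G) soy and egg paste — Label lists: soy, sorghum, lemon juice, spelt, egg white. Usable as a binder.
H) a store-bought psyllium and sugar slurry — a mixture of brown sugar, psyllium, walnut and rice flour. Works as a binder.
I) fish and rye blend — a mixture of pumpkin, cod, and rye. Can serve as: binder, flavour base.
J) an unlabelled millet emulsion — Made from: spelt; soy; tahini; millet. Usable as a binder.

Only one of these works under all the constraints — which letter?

B

A: has walnut, so not tree-nut-free — out
B: only barley, rice flour and flaxseed; none excluded — keep
C: has anchovy, so not fish-free; has soy lecithin, so not soy-free — reject
D: not usable as a binder; has soy, so not soy-free — reject
E: has pecan, so not tree-nut-free — no
F: has cod, so not fish-free — reject
G: has soy, so not soy-free — out
H: has walnut, so not tree-nut-free — reject
I: has cod, so not fish-free — no
J: has soy, so not soy-free — reject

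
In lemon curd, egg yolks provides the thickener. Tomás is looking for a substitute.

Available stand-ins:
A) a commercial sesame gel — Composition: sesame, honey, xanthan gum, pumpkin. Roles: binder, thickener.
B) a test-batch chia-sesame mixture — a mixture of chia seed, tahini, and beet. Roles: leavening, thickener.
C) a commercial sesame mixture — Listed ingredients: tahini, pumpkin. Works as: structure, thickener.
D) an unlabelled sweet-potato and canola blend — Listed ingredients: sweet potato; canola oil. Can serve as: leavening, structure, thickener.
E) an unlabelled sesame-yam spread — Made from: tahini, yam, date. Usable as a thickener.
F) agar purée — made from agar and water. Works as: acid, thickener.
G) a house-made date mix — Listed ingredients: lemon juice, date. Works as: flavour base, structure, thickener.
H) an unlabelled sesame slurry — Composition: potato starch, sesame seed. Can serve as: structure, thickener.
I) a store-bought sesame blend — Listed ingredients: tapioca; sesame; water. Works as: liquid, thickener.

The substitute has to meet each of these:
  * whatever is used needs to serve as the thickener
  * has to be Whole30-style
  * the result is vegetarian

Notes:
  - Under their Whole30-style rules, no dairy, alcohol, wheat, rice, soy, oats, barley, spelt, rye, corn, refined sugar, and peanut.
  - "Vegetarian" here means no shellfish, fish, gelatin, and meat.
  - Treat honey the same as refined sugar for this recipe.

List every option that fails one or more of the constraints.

A: has honey, so not Whole30-style — out
B: works as a thickener, vegetarian, Whole30-style — OK
C: Whole30-style, vegetarian — valid
D: works as a thickener, Whole30-style, vegetarian — keep
E: all constraints satisfied — keep
F: works as a thickener, Whole30-style, vegetarian — valid
G: every rule checks out — valid
H: all constraints satisfied — keep
I: works as a thickener, vegetarian, Whole30-style — valid

A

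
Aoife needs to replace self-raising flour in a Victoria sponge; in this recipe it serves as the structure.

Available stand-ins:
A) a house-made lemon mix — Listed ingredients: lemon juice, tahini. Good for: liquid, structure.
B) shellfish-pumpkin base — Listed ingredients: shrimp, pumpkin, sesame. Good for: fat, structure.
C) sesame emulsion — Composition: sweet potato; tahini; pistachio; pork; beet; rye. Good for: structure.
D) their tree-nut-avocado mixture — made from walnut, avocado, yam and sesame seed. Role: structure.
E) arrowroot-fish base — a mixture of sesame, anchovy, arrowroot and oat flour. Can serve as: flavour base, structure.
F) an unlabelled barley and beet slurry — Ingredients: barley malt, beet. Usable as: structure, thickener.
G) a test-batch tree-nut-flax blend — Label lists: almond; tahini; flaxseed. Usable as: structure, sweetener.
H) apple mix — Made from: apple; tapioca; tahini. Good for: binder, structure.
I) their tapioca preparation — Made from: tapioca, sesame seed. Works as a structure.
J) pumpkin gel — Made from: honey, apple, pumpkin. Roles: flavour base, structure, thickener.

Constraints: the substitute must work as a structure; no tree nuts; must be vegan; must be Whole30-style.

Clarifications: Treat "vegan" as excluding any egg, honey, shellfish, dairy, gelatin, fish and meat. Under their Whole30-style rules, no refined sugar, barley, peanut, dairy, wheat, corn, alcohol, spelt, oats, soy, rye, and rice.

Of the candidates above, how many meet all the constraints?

A: only tahini and lemon juice; none excluded — keep
B: has shrimp, so not vegan — out
C: has pork, so not vegan; has rye, so not Whole30-style (and 1 more) — no
D: has walnut, so not tree-nut-free — no
E: has anchovy, so not vegan; has oat flour, so not Whole30-style — out
F: has barley malt, so not Whole30-style — no
G: has almond, so not tree-nut-free — reject
H: every rule checks out — valid
I: every rule checks out — keep
J: has honey, so not vegan — no

3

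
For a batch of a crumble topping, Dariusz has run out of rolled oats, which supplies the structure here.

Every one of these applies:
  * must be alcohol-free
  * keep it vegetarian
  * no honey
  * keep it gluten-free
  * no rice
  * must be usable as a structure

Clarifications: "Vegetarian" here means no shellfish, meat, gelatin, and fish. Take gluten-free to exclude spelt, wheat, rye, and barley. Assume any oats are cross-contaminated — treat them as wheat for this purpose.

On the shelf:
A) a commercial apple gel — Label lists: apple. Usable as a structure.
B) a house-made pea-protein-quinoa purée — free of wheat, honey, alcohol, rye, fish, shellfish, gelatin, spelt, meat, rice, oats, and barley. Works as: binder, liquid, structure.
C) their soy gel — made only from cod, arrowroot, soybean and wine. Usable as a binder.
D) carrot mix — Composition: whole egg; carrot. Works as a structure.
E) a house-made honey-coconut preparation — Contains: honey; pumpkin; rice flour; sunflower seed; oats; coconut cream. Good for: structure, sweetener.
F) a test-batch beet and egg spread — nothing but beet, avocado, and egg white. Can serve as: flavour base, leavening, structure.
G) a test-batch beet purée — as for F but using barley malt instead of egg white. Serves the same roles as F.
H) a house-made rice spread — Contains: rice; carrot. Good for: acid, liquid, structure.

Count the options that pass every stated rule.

A: only apple; none excluded — valid
B: works as a structure, no rice, gluten-free — keep
C: not usable as a structure; has cod, so not vegetarian (and 1 more) — reject
D: works as a structure, no honey, no alcohol — keep
E: has oats, so not gluten-free; has rice flour, so not rice-free (and 1 more) — out
F: no rice, no honey — valid
G: has barley malt, so not gluten-free — out
H: has rice, so not rice-free — reject

4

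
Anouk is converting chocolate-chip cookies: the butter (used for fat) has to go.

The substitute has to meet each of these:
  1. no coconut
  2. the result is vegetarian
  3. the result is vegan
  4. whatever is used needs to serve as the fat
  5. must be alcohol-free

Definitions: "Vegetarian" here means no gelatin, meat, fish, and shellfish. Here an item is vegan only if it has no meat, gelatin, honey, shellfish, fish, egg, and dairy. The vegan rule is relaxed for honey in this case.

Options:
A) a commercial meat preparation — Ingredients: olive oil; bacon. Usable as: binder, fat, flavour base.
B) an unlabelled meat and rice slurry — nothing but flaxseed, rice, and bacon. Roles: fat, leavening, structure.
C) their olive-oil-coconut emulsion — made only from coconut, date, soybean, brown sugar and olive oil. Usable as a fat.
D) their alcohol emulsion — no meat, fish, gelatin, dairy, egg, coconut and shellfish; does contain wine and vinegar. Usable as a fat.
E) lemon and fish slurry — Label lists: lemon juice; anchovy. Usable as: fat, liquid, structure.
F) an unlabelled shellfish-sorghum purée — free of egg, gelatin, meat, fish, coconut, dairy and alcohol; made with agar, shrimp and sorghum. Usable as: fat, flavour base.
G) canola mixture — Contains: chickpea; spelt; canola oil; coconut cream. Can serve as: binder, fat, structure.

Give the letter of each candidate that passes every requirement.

none

A: has bacon, so not vegetarian; has bacon, so not vegan — no
B: has bacon, so not vegetarian; has bacon, so not vegan — no
C: has coconut, so not coconut-free — reject
D: has wine, so not alcohol-free — no
E: has anchovy, so not vegetarian; has anchovy, so not vegan — reject
F: has shrimp, so not vegetarian; has shrimp, so not vegan — no
G: has coconut cream, so not coconut-free — reject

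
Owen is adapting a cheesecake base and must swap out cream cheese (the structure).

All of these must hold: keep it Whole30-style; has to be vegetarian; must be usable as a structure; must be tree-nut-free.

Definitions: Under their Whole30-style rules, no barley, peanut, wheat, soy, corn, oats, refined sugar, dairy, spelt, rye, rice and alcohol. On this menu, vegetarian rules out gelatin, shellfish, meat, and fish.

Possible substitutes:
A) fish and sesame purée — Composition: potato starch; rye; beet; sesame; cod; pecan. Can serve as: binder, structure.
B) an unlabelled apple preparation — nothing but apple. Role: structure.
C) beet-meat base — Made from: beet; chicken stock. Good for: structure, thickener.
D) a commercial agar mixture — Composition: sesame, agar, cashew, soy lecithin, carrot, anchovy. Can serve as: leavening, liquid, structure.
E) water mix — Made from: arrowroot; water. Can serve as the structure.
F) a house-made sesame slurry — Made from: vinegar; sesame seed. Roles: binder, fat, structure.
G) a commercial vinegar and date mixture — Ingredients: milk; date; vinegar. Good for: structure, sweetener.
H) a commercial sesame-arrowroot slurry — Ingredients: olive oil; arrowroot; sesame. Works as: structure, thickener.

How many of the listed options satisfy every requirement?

4

A: has rye, so not Whole30-style; has cod, so not vegetarian (and 1 more) — no
B: only apple; none excluded — OK
C: has chicken stock, so not vegetarian — out
D: has soy lecithin, so not Whole30-style; has anchovy, so not vegetarian (and 1 more) — out
E: only water and arrowroot; none excluded — OK
F: only sesame seed and vinegar; none excluded — OK
G: has milk, so not Whole30-style — no
H: only sesame, olive oil and arrowroot; none excluded — OK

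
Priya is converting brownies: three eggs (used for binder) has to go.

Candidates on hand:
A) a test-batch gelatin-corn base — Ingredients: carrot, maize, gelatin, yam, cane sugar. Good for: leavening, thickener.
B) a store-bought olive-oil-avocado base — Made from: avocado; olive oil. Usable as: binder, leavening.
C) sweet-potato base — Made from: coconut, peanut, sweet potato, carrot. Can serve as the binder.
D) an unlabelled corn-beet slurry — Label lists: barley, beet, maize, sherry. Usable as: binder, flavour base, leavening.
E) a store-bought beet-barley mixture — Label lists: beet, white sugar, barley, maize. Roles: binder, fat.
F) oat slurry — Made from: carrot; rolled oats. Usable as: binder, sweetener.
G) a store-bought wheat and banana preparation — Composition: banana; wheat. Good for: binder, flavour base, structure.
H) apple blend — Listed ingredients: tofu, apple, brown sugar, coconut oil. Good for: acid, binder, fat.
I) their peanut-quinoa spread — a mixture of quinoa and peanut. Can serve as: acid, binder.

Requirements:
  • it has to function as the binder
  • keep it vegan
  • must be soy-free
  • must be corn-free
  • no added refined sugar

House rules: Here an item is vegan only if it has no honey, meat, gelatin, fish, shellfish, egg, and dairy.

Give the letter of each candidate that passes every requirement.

B, C, F, G, I

A: not usable as a binder; has gelatin, so not vegan (and 2 more) — out
B: vegan, no corn — OK
C: coconut and peanut etc. — none of it excluded — valid
D: has maize, so not corn-free — reject
E: has maize, so not corn-free; has white sugar, so not no-added-sugar — out
F: every rule checks out — valid
G: no corn, vegan — keep
H: has brown sugar, so not no-added-sugar; has tofu, so not soy-free — reject
I: all constraints satisfied — keep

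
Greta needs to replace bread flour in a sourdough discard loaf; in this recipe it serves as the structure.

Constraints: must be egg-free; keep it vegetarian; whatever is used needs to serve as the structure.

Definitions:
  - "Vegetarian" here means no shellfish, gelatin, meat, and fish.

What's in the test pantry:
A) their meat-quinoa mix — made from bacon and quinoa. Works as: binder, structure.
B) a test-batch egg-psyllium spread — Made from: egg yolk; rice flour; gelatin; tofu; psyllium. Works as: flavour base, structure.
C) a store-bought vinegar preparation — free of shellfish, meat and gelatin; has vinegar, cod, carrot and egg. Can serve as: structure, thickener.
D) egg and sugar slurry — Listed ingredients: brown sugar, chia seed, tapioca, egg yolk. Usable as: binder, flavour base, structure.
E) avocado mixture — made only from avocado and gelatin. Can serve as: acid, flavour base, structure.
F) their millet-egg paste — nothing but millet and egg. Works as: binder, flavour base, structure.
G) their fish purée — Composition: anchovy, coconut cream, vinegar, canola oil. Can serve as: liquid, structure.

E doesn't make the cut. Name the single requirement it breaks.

vegetarian

usable as a structure: satisfied
vegetarian: has gelatin — fails
egg-free: satisfied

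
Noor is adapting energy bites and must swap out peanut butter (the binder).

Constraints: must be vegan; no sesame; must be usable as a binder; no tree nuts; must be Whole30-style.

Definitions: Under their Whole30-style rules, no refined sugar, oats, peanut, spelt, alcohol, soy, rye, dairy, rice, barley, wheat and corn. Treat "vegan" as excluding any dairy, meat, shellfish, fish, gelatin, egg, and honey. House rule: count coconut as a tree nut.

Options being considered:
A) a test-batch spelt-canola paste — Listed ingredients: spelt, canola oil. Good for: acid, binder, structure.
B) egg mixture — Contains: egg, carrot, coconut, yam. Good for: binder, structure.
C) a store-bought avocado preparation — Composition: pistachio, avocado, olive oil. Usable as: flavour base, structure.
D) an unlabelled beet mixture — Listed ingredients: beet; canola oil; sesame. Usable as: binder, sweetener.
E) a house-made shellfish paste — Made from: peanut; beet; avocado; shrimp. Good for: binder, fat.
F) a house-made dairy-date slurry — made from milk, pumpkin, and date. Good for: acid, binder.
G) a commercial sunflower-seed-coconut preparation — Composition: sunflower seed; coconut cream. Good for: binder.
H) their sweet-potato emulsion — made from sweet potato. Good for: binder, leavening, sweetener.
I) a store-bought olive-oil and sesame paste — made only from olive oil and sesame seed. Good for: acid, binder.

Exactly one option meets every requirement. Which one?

A: has spelt, so not Whole30-style — out
B: has egg, so not vegan; has coconut, so not tree-nut-free — out
C: not usable as a binder; has pistachio, so not tree-nut-free — reject
D: has sesame, so not sesame-free — reject
E: has peanut, so not Whole30-style; has shrimp, so not vegan — no
F: has milk, so not Whole30-style; has milk, so not vegan — no
G: has coconut cream, so not tree-nut-free — reject
H: every rule checks out — keep
I: has sesame seed, so not sesame-free — no

H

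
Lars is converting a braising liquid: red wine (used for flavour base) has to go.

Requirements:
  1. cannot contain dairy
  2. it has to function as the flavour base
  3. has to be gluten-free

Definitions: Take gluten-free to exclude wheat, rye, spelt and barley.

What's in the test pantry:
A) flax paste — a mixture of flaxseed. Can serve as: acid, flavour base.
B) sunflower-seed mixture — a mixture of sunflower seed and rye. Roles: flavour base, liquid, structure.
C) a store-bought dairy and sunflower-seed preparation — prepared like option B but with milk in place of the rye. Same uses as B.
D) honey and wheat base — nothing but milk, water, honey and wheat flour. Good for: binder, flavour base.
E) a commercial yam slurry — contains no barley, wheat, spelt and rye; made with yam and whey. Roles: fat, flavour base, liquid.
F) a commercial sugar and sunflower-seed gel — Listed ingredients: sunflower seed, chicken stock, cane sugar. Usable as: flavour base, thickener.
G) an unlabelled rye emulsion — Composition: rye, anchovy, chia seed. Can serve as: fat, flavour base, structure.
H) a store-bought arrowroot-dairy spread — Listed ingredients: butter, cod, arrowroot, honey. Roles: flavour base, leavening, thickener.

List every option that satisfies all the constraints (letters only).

A: no dairy, gluten-free — valid
B: has rye, so not gluten-free — out
C: has milk, so not dairy-free — reject
D: has wheat flour, so not gluten-free; has milk, so not dairy-free — out
E: has whey, so not dairy-free — reject
F: works as a flavour base, no dairy, gluten-free — keep
G: has rye, so not gluten-free — no
H: has butter, so not dairy-free — no

A, F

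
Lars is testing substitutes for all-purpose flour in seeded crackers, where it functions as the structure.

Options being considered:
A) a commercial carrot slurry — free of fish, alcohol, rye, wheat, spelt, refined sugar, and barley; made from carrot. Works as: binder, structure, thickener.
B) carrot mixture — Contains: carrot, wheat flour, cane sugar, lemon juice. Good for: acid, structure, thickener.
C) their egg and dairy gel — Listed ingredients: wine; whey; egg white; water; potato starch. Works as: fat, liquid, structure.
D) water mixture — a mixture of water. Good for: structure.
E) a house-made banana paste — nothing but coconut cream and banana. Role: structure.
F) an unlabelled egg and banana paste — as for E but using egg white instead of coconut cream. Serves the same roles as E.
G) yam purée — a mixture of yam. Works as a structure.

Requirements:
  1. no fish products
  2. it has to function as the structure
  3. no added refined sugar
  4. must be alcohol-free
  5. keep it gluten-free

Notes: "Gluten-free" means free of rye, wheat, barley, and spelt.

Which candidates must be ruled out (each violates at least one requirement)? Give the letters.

B, C

A: works as a structure, gluten-free, no alcohol — valid
B: has wheat flour, so not gluten-free; has cane sugar, so not no-added-sugar — out
C: has wine, so not alcohol-free — out
D: every rule checks out — keep
E: only coconut cream and banana; none excluded — valid
F: all constraints satisfied — keep
G: nothing on the exclusion list — keep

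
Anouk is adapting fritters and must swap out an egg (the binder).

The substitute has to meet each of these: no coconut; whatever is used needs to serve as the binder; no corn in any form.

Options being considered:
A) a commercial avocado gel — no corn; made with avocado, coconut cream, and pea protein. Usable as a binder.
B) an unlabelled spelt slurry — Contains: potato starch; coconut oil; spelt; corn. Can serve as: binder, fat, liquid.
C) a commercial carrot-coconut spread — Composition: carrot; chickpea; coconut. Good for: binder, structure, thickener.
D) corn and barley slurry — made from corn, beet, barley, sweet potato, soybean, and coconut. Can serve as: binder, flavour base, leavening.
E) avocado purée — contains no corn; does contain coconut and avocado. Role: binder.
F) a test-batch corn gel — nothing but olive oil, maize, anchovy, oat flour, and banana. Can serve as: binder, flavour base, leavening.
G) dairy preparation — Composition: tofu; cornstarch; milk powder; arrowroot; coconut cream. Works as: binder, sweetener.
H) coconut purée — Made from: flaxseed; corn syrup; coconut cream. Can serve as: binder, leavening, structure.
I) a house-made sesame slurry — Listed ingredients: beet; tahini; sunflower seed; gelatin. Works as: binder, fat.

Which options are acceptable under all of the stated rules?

I

A: has coconut cream, so not coconut-free — reject
B: has coconut oil, so not coconut-free; has corn, so not corn-free — no
C: has coconut, so not coconut-free — reject
D: has coconut, so not coconut-free; has corn, so not corn-free — out
E: has coconut, so not coconut-free — out
F: has maize, so not corn-free — no
G: has coconut cream, so not coconut-free; has cornstarch, so not corn-free — no
H: has coconut cream, so not coconut-free; has corn syrup, so not corn-free — no
I: gelatin and tahini etc. — none of it excluded — OK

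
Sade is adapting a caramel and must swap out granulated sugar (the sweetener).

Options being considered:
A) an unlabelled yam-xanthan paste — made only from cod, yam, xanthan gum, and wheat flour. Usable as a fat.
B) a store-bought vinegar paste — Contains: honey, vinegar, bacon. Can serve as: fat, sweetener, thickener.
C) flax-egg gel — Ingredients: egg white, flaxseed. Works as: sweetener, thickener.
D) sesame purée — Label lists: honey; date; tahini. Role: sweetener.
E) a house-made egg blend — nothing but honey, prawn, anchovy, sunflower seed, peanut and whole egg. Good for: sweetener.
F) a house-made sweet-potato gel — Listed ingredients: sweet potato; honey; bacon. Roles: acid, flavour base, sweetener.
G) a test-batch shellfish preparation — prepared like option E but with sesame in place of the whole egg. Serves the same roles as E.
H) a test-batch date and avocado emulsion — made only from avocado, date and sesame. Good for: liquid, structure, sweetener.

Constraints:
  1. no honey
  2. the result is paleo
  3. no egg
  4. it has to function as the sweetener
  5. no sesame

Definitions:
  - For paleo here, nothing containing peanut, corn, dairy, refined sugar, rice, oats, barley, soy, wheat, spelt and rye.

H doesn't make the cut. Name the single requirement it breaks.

usable as a sweetener: satisfied
paleo: satisfied
honey-free: satisfied
egg-free: satisfied
sesame-free: has sesame — fails

sesame-free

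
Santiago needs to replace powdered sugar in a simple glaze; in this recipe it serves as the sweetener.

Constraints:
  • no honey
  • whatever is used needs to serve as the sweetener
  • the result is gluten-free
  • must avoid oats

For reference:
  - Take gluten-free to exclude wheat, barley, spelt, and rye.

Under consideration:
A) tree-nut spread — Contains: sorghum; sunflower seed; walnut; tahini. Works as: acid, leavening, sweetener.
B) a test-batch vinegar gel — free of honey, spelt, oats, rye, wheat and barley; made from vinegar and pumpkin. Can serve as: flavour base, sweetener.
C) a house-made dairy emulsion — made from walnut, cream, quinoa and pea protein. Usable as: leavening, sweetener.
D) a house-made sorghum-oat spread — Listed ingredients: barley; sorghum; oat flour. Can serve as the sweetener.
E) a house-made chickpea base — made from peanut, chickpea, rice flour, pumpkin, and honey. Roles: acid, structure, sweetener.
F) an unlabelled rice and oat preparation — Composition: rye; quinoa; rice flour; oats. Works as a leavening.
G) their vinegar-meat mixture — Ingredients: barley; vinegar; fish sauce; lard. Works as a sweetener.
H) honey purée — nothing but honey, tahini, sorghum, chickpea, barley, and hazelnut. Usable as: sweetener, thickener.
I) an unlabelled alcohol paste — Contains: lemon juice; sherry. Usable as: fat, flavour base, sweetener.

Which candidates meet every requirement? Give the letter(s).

A: tahini and walnut etc. — none of it excluded — valid
B: nothing on the exclusion list — valid
C: all constraints satisfied — keep
D: has barley, so not gluten-free; has oat flour, so not oat-free — reject
E: has honey, so not honey-free — out
F: not usable as a sweetener; has rye, so not gluten-free (and 1 more) — reject
G: has barley, so not gluten-free — out
H: has barley, so not gluten-free; has honey, so not honey-free — out
I: all constraints satisfied — valid

A, B, C, I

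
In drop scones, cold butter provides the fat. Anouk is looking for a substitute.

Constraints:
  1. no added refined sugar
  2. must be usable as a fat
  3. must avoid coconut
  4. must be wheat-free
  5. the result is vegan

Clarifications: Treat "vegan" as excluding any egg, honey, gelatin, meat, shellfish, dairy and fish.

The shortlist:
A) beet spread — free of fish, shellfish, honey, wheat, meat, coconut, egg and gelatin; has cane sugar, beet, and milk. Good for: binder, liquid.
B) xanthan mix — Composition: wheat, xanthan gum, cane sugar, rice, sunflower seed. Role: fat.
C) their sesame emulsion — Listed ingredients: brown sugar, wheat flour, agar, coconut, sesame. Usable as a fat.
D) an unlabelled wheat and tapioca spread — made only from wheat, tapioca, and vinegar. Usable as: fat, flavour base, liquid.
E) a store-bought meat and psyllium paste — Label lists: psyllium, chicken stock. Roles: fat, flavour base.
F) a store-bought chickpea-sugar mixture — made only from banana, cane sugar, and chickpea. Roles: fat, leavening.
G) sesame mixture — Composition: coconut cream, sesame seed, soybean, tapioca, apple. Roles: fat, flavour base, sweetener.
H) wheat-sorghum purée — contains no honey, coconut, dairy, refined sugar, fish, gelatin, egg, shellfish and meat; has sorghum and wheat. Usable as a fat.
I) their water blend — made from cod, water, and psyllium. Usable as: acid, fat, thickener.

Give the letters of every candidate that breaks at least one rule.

A, B, C, D, E, F, G, H, I

A: not usable as a fat; has milk, so not vegan (and 1 more) — out
B: has cane sugar, so not no-added-sugar; has wheat, so not wheat-free — reject
C: has brown sugar, so not no-added-sugar; has coconut, so not coconut-free (and 1 more) — no
D: has wheat, so not wheat-free — out
E: has chicken stock, so not vegan — out
F: has cane sugar, so not no-added-sugar — out
G: has coconut cream, so not coconut-free — no
H: has wheat, so not wheat-free — no
I: has cod, so not vegan — no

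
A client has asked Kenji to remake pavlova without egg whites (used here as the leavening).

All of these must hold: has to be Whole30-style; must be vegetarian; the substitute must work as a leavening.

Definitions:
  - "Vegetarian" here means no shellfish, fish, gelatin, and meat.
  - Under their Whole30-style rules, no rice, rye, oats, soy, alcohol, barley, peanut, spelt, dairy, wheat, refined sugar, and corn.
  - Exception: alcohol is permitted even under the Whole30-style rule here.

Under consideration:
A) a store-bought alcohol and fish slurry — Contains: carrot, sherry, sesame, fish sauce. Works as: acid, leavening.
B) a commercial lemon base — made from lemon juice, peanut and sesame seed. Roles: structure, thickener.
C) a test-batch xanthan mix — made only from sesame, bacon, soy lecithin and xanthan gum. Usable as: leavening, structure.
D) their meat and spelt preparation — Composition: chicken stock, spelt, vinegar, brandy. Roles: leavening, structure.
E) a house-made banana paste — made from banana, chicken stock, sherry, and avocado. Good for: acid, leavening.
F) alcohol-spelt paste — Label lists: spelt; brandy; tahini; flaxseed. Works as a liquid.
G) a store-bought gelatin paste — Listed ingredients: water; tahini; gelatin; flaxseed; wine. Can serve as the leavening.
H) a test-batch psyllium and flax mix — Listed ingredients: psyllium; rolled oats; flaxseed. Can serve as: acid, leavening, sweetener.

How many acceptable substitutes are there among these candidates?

0

A: has fish sauce, so not vegetarian — out
B: not usable as a leavening; has peanut, so not Whole30-style — out
C: has bacon, so not vegetarian; has soy lecithin, so not Whole30-style — reject
D: has chicken stock, so not vegetarian; has spelt, so not Whole30-style — reject
E: has chicken stock, so not vegetarian — no
F: not usable as a leavening; has spelt, so not Whole30-style — out
G: has gelatin, so not vegetarian — no
H: has rolled oats, so not Whole30-style — no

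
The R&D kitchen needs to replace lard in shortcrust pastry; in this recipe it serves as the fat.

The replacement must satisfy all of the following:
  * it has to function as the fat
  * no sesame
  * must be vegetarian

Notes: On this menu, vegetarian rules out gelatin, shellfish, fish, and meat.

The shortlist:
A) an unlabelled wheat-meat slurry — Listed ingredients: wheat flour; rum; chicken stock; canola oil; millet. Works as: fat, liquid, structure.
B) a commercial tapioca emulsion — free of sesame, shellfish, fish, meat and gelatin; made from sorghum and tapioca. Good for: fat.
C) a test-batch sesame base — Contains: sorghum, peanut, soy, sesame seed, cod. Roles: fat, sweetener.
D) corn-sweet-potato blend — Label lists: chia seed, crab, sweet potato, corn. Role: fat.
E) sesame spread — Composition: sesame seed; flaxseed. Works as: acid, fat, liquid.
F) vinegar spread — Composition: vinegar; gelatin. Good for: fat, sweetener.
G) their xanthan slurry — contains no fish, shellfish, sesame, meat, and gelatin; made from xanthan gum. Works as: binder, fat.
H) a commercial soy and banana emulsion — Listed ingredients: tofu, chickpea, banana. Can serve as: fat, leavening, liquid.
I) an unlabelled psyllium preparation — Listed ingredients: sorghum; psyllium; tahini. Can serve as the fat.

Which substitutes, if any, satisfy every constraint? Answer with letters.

B, G, H

A: has chicken stock, so not vegetarian — out
B: no sesame, vegetarian — keep
C: has cod, so not vegetarian; has sesame seed, so not sesame-free — no
D: has crab, so not vegetarian — out
E: has sesame seed, so not sesame-free — out
F: has gelatin, so not vegetarian — out
G: works as a fat, no sesame, vegetarian — valid
H: works as a fat, no sesame, vegetarian — keep
I: has tahini, so not sesame-free — no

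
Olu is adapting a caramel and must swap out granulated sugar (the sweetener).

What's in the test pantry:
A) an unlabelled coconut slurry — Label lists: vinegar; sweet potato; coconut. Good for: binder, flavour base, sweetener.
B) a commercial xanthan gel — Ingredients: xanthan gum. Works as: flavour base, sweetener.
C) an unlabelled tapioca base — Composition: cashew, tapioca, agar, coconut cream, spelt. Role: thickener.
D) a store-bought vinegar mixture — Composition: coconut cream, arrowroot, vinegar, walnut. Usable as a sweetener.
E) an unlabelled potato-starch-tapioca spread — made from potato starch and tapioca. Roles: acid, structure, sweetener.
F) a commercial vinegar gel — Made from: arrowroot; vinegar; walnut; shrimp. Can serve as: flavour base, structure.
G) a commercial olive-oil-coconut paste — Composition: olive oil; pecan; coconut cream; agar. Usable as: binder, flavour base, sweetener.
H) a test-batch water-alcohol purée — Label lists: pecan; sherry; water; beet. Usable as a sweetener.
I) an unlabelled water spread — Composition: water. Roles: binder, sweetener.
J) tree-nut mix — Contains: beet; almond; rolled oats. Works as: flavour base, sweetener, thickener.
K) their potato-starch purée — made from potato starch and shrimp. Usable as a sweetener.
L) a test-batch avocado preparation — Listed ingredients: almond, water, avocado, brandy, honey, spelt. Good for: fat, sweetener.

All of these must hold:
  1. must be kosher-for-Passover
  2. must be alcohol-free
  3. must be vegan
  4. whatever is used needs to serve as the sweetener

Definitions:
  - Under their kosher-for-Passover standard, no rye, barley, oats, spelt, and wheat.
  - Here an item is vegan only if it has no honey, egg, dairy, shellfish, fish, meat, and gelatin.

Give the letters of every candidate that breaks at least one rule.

A: nothing on the exclusion list — valid
B: all constraints satisfied — OK
C: not usable as a sweetener; has spelt, so not kosher-for-Passover — out
D: works as a sweetener, kosher-for-Passover, no alcohol — OK
E: only potato starch and tapioca; none excluded — keep
F: not usable as a sweetener; has shrimp, so not vegan — no
G: works as a sweetener, no alcohol, kosher-for-Passover — valid
H: has sherry, so not alcohol-free — no
I: only water; none excluded — valid
J: has rolled oats, so not kosher-for-Passover — out
K: has shrimp, so not vegan — reject
L: has spelt, so not kosher-for-Passover; has honey, so not vegan (and 1 more) — out

C, F, H, J, K, L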